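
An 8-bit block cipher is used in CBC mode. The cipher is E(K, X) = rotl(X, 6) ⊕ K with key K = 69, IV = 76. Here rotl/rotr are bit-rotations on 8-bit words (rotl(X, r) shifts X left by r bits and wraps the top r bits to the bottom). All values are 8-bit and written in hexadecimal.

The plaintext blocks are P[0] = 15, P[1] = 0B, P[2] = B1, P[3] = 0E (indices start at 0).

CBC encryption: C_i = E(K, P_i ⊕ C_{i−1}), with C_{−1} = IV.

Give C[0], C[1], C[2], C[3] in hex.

C[0]: P[0] ⊕ 76 = 63; E(K, 63) = B1.
C[1]: P[1] ⊕ B1 = BA; E(K, BA) = C7.
C[2]: P[2] ⊕ C7 = 76; E(K, 76) = F4.
C[3]: P[3] ⊕ F4 = FA; E(K, FA) = D7.

C[0] = B1, C[1] = C7, C[2] = F4, C[3] = D7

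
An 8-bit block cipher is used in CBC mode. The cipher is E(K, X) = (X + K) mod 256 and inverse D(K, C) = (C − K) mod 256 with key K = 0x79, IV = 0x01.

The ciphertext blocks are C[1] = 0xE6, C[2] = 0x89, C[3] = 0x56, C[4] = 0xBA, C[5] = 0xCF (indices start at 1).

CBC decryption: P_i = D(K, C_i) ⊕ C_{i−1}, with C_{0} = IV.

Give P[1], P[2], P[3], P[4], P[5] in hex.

P[1]: D(K, 0xE6) = 0x6D; 0x6D ⊕ 0x01 = 0x6C.
P[2]: D(K, 0x89) = 0x10; 0x10 ⊕ 0xE6 = 0xF6.
P[3]: D(K, 0x56) = 0xDD; 0xDD ⊕ 0x89 = 0x54.
P[4]: D(K, 0xBA) = 0x41; 0x41 ⊕ 0x56 = 0x17.
P[5]: D(K, 0xCF) = 0x56; 0x56 ⊕ 0xBA = 0xEC.

P[1] = 0x6C, P[2] = 0xF6, P[3] = 0x54, P[4] = 0x17, P[5] = 0xEC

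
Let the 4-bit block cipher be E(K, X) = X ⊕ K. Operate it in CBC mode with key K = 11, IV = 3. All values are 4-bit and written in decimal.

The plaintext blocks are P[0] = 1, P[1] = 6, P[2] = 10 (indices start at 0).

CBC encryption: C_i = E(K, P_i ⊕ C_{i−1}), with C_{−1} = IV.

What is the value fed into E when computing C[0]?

C[0]: P[0] ⊕ 3 = 2; E(K, 2) = 9.
So the input to E for block [0] is 2.

2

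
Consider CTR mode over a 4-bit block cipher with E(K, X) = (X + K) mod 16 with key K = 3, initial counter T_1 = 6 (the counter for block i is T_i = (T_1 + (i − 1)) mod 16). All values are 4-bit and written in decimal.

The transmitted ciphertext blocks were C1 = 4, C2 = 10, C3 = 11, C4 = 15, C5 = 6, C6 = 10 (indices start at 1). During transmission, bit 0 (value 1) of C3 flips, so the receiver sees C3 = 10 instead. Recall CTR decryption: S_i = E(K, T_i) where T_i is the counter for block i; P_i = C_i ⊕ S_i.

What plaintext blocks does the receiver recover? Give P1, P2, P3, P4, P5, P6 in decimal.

P1 = 13, P2 = 0, P3 = 1, P4 = 3, P5 = 11, P6 = 4

Only C3 changed, to 10. In CTR, a change in C_i flips the same bit in P_i only; the keystream is unaffected. Decrypting the received ciphertext:
P1: T = 6, S = E(K, T) = 9; 4 ⊕ 9 = 13.
P2: T = 7, S = E(K, T) = 10; 10 ⊕ 10 = 0.
P3: T = 8, S = E(K, T) = 11; 10 ⊕ 11 = 1.
P4: T = 9, S = E(K, T) = 12; 15 ⊕ 12 = 3.
P5: T = 10, S = E(K, T) = 13; 6 ⊕ 13 = 11.
P6: T = 11, S = E(K, T) = 14; 10 ⊕ 14 = 4.
Blocks that differ from the original plaintext: P3.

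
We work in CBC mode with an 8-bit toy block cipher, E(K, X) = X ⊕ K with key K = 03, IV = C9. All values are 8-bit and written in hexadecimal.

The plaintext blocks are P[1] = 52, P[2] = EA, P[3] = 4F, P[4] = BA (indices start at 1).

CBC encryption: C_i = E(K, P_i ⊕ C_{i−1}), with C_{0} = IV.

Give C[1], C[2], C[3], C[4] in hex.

C[1]: P[1] ⊕ C9 = 9B; E(K, 9B) = 98.
C[2]: P[2] ⊕ 98 = 72; E(K, 72) = 71.
C[3]: P[3] ⊕ 71 = 3E; E(K, 3E) = 3D.
C[4]: P[4] ⊕ 3D = 87; E(K, 87) = 84.

C[1] = 98, C[2] = 71, C[3] = 3D, C[4] = 84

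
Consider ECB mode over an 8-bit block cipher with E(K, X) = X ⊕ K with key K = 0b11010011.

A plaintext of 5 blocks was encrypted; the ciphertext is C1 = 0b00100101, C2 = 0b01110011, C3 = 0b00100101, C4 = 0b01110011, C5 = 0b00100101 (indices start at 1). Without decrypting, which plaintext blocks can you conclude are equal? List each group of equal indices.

P1 = P3 = P5; P2 = P4

ECB encrypts each block independently with the same key, so equal ciphertext blocks imply equal plaintext blocks.
C1 = C3 = C5 = 0b00100101, so P1 = P3 = P5.
C2 = C4 = 0b01110011, so P2 = P4.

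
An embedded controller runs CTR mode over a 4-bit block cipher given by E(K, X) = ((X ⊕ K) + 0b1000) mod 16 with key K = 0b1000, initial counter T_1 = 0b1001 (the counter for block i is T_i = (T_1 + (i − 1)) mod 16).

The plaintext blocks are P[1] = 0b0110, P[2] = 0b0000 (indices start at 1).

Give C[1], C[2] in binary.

C[1] = 0b1111, C[2] = 0b1010

CTR encryption: S_i = E(K, T_i) where T_i is the counter for block i; C_i = P_i ⊕ S_i.
C[1]: T = 0b1001, S = E(K, T) = 0b1001; 0b0110 ⊕ 0b1001 = 0b1111.
C[2]: T = 0b1010, S = E(K, T) = 0b1010; 0b0000 ⊕ 0b1010 = 0b1010.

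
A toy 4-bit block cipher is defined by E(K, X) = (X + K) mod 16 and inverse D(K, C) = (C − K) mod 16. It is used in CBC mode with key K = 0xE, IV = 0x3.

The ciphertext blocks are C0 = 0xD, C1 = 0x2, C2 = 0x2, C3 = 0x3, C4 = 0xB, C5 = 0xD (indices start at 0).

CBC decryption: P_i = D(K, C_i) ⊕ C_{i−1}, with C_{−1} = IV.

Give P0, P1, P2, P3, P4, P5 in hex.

P0: D(K, 0xD) = 0xF; 0xF ⊕ 0x3 = 0xC.
P1: D(K, 0x2) = 0x4; 0x4 ⊕ 0xD = 0x9.
P2: D(K, 0x2) = 0x4; 0x4 ⊕ 0x2 = 0x6.
P3: D(K, 0x3) = 0x5; 0x5 ⊕ 0x2 = 0x7.
P4: D(K, 0xB) = 0xD; 0xD ⊕ 0x3 = 0xE.
P5: D(K, 0xD) = 0xF; 0xF ⊕ 0xB = 0x4.

P0 = 0xC, P1 = 0x9, P2 = 0x6, P3 = 0x7, P4 = 0xE, P5 = 0x4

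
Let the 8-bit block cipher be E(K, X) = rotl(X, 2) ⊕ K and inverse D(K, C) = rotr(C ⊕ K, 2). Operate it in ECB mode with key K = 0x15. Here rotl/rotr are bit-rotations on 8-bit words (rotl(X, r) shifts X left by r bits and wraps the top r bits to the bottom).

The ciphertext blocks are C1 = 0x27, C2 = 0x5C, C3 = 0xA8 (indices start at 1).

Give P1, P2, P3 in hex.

P1 = 0x8C, P2 = 0x52, P3 = 0x6F

ECB decryption: P_i = D(K, C_i).
P1: D(K, 0x27) = 0x8C.
P2: D(K, 0x5C) = 0x52.
P3: D(K, 0xA8) = 0x6F.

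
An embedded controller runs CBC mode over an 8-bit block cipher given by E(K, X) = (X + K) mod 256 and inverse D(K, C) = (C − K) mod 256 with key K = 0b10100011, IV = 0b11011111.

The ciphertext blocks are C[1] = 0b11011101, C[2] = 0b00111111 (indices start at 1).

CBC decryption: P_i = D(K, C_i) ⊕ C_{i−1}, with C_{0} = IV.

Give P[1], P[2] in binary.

P[1]: D(K, 0b11011101) = 0b00111010; 0b00111010 ⊕ 0b11011111 = 0b11100101.
P[2]: D(K, 0b00111111) = 0b10011100; 0b10011100 ⊕ 0b11011101 = 0b01000001.

P[1] = 0b11100101, P[2] = 0b01000001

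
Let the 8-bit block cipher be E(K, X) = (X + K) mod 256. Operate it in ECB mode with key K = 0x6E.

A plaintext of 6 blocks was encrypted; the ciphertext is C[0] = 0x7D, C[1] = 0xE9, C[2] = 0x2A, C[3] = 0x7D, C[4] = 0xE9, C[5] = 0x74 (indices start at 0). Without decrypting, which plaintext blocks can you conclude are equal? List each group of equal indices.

ECB encrypts each block independently with the same key, so equal ciphertext blocks imply equal plaintext blocks.
C[0] = C[3] = 0x7D, so P[0] = P[3].
C[1] = C[4] = 0xE9, so P[1] = P[4].

P[0] = P[3]; P[1] = P[4]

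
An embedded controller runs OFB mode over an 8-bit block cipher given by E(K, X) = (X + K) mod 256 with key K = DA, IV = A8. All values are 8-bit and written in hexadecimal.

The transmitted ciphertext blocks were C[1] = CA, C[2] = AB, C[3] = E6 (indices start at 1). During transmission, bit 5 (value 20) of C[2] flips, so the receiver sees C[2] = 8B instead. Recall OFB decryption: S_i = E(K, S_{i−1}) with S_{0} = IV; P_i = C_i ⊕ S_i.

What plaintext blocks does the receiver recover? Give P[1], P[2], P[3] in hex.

Only C[2] changed, to 8B. In OFB, a change in C_i flips the same bit in P_i only; the keystream is unaffected. Decrypting the received ciphertext:
P[1]: S = E(K, A8) = 82; CA ⊕ 82 = 48.
P[2]: S = E(K, 82) = 5C; 8B ⊕ 5C = D7.
P[3]: S = E(K, 5C) = 36; E6 ⊕ 36 = D0.
Blocks that differ from the original plaintext: P[2].

P[1] = 48, P[2] = D7, P[3] = D0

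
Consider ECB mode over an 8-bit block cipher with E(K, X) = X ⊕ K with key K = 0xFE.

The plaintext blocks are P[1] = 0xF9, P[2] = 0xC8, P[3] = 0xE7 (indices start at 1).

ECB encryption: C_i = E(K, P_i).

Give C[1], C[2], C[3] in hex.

C[1]: E(K, 0xF9) = 0x07.
C[2]: E(K, 0xC8) = 0x36.
C[3]: E(K, 0xE7) = 0x19.

C[1] = 0x07, C[2] = 0x36, C[3] = 0x19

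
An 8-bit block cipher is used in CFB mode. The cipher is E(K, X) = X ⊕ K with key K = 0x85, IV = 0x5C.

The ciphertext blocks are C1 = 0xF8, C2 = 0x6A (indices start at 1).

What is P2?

P2 = 0x17

CFB decryption: P_i = C_i ⊕ E(K, C_{i−1}), with C_{0} = IV.
P2: E(K, 0xF8) = 0x7D; 0x6A ⊕ 0x7D = 0x17.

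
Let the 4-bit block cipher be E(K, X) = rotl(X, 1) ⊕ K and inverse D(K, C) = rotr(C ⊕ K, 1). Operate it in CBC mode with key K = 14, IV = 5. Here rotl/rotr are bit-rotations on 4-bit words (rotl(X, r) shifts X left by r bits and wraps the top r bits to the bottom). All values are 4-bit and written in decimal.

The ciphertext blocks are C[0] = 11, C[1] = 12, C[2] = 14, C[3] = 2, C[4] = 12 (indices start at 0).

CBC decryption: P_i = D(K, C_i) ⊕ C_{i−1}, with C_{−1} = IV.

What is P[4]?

P[4] = 3

P[4]: D(K, 12) = 1; 1 ⊕ 2 = 3.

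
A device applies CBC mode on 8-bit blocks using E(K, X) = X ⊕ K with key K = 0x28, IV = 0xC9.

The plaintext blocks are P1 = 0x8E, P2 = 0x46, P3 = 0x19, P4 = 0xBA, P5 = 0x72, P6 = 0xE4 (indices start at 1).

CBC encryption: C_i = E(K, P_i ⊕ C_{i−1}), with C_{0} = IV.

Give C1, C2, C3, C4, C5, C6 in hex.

C1 = 0x6F, C2 = 0x01, C3 = 0x30, C4 = 0xA2, C5 = 0xF8, C6 = 0x34

C1: P1 ⊕ 0xC9 = 0x47; E(K, 0x47) = 0x6F.
C2: P2 ⊕ 0x6F = 0x29; E(K, 0x29) = 0x01.
C3: P3 ⊕ 0x01 = 0x18; E(K, 0x18) = 0x30.
C4: P4 ⊕ 0x30 = 0x8A; E(K, 0x8A) = 0xA2.
C5: P5 ⊕ 0xA2 = 0xD0; E(K, 0xD0) = 0xF8.
C6: P6 ⊕ 0xF8 = 0x1C; E(K, 0x1C) = 0x34.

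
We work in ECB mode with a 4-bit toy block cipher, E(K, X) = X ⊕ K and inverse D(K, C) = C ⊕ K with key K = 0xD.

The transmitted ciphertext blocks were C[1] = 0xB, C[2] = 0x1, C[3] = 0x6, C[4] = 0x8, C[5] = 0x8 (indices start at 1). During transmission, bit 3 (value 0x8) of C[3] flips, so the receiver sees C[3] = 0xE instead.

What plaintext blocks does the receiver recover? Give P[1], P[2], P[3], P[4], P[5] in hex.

P[1] = 0x6, P[2] = 0xC, P[3] = 0x3, P[4] = 0x5, P[5] = 0x5

ECB decryption: P_i = D(K, C_i).
Only C[3] changed, to 0xE. In ECB, a change in C_i affects only P_i. Decrypting the received ciphertext:
P[1]: D(K, 0xB) = 0x6.
P[2]: D(K, 0x1) = 0xC.
P[3]: D(K, 0xE) = 0x3.
P[4]: D(K, 0x8) = 0x5.
P[5]: D(K, 0x8) = 0x5.
Blocks that differ from the original plaintext: P[3].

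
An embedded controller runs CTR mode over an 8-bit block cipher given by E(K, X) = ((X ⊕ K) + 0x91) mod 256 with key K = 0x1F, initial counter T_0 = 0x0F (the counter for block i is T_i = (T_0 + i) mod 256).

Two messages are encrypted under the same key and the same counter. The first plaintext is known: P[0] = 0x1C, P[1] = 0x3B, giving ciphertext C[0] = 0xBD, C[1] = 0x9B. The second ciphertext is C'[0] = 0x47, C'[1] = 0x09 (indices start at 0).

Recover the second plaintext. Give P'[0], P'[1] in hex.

P'[0] = 0xE6, P'[1] = 0xA9

In CTR with a reused counter, both messages share the same keystream S_i, so C_i ⊕ C'_i = P_i ⊕ P'_i and thus P'_i = P_i ⊕ C_i ⊕ C'_i.
P'[0]: 0x1C ⊕ 0xBD ⊕ 0x47 = 0xE6.
P'[1]: 0x3B ⊕ 0x9B ⊕ 0x09 = 0xA9.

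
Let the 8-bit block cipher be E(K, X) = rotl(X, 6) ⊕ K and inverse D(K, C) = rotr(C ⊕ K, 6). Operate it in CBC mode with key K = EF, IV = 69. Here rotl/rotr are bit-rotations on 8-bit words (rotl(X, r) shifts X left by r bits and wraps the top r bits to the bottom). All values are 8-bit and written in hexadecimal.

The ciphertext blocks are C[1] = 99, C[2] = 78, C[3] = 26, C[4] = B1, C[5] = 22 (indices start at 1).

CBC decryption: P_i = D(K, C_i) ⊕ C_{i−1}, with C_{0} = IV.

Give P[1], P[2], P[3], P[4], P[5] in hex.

P[1] = B0, P[2] = C7, P[3] = 5F, P[4] = 5F, P[5] = 86

P[1]: D(K, 99) = D9; D9 ⊕ 69 = B0.
P[2]: D(K, 78) = 5E; 5E ⊕ 99 = C7.
P[3]: D(K, 26) = 27; 27 ⊕ 78 = 5F.
P[4]: D(K, B1) = 79; 79 ⊕ 26 = 5F.
P[5]: D(K, 22) = 37; 37 ⊕ B1 = 86.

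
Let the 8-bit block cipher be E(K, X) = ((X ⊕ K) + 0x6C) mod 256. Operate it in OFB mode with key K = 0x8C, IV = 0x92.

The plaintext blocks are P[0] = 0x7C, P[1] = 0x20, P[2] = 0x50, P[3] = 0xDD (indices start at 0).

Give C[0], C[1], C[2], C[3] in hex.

C[0] = 0xF6, C[1] = 0x52, C[2] = 0x3A, C[3] = 0x8F

OFB encryption: S_i = E(K, S_{i−1}) with S_{−1} = IV; C_i = P_i ⊕ S_i.
C[0]: S = E(K, 0x92) = 0x8A; 0x7C ⊕ 0x8A = 0xF6.
C[1]: S = E(K, 0x8A) = 0x72; 0x20 ⊕ 0x72 = 0x52.
C[2]: S = E(K, 0x72) = 0x6A; 0x50 ⊕ 0x6A = 0x3A.
C[3]: S = E(K, 0x6A) = 0x52; 0xDD ⊕ 0x52 = 0x8F.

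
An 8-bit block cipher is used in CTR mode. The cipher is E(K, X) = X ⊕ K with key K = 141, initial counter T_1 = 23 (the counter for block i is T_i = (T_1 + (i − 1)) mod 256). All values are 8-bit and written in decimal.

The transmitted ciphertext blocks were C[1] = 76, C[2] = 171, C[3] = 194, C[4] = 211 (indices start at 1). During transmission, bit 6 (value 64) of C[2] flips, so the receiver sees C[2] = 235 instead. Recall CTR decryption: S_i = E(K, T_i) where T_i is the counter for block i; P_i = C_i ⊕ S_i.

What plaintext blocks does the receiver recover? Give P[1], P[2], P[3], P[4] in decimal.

P[1] = 214, P[2] = 126, P[3] = 86, P[4] = 68

Only C[2] changed, to 235. In CTR, a change in C_i flips the same bit in P_i only; the keystream is unaffected. Decrypting the received ciphertext:
P[1]: T = 23, S = E(K, T) = 154; 76 ⊕ 154 = 214.
P[2]: T = 24, S = E(K, T) = 149; 235 ⊕ 149 = 126.
P[3]: T = 25, S = E(K, T) = 148; 194 ⊕ 148 = 86.
P[4]: T = 26, S = E(K, T) = 151; 211 ⊕ 151 = 68.
Blocks that differ from the original plaintext: P[2].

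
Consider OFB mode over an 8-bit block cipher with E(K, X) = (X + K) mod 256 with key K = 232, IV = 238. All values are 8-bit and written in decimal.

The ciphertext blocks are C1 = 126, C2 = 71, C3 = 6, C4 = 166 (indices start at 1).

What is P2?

OFB decryption: S_i = E(K, S_{i−1}) with S_{0} = IV; P_i = C_i ⊕ S_i.
P1: S = E(K, 238) = 214; 126 ⊕ 214 = 168.
P2: S = E(K, 214) = 190; 71 ⊕ 190 = 249.

P2 = 249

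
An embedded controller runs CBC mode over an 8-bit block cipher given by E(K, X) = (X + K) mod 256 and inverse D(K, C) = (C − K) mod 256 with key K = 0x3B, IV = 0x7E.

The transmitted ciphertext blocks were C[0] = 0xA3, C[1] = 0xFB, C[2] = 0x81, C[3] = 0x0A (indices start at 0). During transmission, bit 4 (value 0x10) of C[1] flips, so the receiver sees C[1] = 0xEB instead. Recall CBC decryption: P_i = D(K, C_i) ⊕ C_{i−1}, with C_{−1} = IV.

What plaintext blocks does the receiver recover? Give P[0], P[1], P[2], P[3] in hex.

P[0] = 0x16, P[1] = 0x13, P[2] = 0xAD, P[3] = 0x4E

Only C[1] changed, to 0xEB. In CBC, a change in C_i garbles P_i and flips the same bit in P_{i+1}. Decrypting the received ciphertext:
P[0]: D(K, 0xA3) = 0x68; 0x68 ⊕ 0x7E = 0x16.
P[1]: D(K, 0xEB) = 0xB0; 0xB0 ⊕ 0xA3 = 0x13.
P[2]: D(K, 0x81) = 0x46; 0x46 ⊕ 0xEB = 0xAD.
P[3]: D(K, 0x0A) = 0xCF; 0xCF ⊕ 0x81 = 0x4E.
Blocks that differ from the original plaintext: P[1], P[2].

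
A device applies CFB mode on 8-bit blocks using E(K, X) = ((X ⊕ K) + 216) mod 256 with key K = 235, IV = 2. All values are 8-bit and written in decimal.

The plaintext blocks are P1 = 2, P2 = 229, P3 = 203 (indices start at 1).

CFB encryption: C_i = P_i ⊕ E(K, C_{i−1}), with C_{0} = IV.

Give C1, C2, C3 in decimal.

C1: E(K, 2) = 193; 2 ⊕ 193 = 195.
C2: E(K, 195) = 0; 229 ⊕ 0 = 229.
C3: E(K, 229) = 230; 203 ⊕ 230 = 45.

C1 = 195, C2 = 229, C3 = 45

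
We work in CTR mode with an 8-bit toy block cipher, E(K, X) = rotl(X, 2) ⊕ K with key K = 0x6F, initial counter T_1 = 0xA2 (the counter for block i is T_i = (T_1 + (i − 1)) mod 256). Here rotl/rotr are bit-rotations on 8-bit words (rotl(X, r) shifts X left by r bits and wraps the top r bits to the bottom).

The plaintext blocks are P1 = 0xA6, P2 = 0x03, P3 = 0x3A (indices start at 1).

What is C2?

CTR encryption: S_i = E(K, T_i) where T_i is the counter for block i; C_i = P_i ⊕ S_i.
C1: T = 0xA2, S = E(K, T) = 0xE5; 0xA6 ⊕ 0xE5 = 0x43.
C2: T = 0xA3, S = E(K, T) = 0xE1; 0x03 ⊕ 0xE1 = 0xE2.

C2 = 0xE2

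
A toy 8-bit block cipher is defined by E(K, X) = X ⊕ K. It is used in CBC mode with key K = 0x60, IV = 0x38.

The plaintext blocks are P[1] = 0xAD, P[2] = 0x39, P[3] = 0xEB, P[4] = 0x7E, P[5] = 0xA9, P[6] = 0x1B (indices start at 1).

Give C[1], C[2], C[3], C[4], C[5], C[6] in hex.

C[1] = 0xF5, C[2] = 0xAC, C[3] = 0x27, C[4] = 0x39, C[5] = 0xF0, C[6] = 0x8B

CBC encryption: C_i = E(K, P_i ⊕ C_{i−1}), with C_{0} = IV.
C[1]: P[1] ⊕ 0x38 = 0x95; E(K, 0x95) = 0xF5.
C[2]: P[2] ⊕ 0xF5 = 0xCC; E(K, 0xCC) = 0xAC.
C[3]: P[3] ⊕ 0xAC = 0x47; E(K, 0x47) = 0x27.
C[4]: P[4] ⊕ 0x27 = 0x59; E(K, 0x59) = 0x39.
C[5]: P[5] ⊕ 0x39 = 0x90; E(K, 0x90) = 0xF0.
C[6]: P[6] ⊕ 0xF0 = 0xEB; E(K, 0xEB) = 0x8B.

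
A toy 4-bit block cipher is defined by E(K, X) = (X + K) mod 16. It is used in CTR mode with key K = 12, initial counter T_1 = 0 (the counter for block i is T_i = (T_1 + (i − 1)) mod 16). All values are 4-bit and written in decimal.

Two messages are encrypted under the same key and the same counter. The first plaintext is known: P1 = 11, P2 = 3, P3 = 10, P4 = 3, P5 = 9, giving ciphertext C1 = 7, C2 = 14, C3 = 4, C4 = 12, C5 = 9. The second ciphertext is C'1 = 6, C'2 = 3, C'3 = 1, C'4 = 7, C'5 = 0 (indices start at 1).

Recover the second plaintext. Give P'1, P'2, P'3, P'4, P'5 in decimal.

P'1 = 10, P'2 = 14, P'3 = 15, P'4 = 8, P'5 = 0

In CTR with a reused counter, both messages share the same keystream S_i, so C_i ⊕ C'_i = P_i ⊕ P'_i and thus P'_i = P_i ⊕ C_i ⊕ C'_i.
P'1: 11 ⊕ 7 ⊕ 6 = 10.
P'2: 3 ⊕ 14 ⊕ 3 = 14.
P'3: 10 ⊕ 4 ⊕ 1 = 15.
P'4: 3 ⊕ 12 ⊕ 7 = 8.
P'5: 9 ⊕ 9 ⊕ 0 = 0.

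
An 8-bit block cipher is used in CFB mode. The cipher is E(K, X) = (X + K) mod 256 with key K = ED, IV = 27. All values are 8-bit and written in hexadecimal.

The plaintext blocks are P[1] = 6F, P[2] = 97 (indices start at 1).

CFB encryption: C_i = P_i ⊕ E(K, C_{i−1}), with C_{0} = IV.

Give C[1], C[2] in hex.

C[1] = 7B, C[2] = FF

C[1]: E(K, 27) = 14; 6F ⊕ 14 = 7B.
C[2]: E(K, 7B) = 68; 97 ⊕ 68 = FF.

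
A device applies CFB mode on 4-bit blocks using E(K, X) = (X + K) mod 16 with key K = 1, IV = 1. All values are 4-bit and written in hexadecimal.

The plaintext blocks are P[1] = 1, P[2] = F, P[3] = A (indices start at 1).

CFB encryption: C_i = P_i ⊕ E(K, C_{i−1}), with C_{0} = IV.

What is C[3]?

C[1]: E(K, 1) = 2; 1 ⊕ 2 = 3.
C[2]: E(K, 3) = 4; F ⊕ 4 = B.
C[3]: E(K, B) = C; A ⊕ C = 6.

C[3] = 6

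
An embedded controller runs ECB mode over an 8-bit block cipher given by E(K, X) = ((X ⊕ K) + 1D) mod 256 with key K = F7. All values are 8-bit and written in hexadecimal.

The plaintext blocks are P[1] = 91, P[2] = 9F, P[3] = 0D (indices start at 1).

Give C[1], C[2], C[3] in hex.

ECB encryption: C_i = E(K, P_i).
C[1]: E(K, 91) = 83.
C[2]: E(K, 9F) = 85.
C[3]: E(K, 0D) = 17.

C[1] = 83, C[2] = 85, C[3] = 17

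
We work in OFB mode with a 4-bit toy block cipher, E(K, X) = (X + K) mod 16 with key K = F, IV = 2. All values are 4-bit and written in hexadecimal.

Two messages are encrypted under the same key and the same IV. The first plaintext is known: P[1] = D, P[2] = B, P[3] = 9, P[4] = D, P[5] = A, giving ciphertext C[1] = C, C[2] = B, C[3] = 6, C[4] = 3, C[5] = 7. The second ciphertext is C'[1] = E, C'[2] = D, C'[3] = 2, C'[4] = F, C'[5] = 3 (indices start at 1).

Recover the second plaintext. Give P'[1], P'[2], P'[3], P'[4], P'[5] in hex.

In OFB with a reused IV, both messages share the same keystream S_i, so C_i ⊕ C'_i = P_i ⊕ P'_i and thus P'_i = P_i ⊕ C_i ⊕ C'_i.
P'[1]: D ⊕ C ⊕ E = F.
P'[2]: B ⊕ B ⊕ D = D.
P'[3]: 9 ⊕ 6 ⊕ 2 = D.
P'[4]: D ⊕ 3 ⊕ F = 1.
P'[5]: A ⊕ 7 ⊕ 3 = E.

P'[1] = F, P'[2] = D, P'[3] = D, P'[4] = 1, P'[5] = E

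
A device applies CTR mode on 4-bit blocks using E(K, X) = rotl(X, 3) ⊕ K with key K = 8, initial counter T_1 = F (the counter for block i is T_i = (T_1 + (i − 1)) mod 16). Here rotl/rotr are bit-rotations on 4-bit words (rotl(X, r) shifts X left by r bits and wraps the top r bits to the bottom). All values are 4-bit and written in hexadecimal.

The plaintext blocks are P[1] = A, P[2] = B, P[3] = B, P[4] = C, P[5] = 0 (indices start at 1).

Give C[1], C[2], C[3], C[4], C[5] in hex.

C[1] = D, C[2] = 3, C[3] = B, C[4] = 5, C[5] = 1

CTR encryption: S_i = E(K, T_i) where T_i is the counter for block i; C_i = P_i ⊕ S_i.
C[1]: T = F, S = E(K, T) = 7; A ⊕ 7 = D.
C[2]: T = 0, S = E(K, T) = 8; B ⊕ 8 = 3.
C[3]: T = 1, S = E(K, T) = 0; B ⊕ 0 = B.
C[4]: T = 2, S = E(K, T) = 9; C ⊕ 9 = 5.
C[5]: T = 3, S = E(K, T) = 1; 0 ⊕ 1 = 1.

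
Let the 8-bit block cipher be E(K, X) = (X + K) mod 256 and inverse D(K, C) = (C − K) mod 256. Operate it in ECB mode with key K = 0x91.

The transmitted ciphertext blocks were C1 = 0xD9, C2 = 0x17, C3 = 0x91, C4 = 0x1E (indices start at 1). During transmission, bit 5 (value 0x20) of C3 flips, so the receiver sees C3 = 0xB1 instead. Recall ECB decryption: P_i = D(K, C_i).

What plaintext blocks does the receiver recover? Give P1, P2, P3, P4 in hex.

P1 = 0x48, P2 = 0x86, P3 = 0x20, P4 = 0x8D

Only C3 changed, to 0xB1. In ECB, a change in C_i affects only P_i. Decrypting the received ciphertext:
P1: D(K, 0xD9) = 0x48.
P2: D(K, 0x17) = 0x86.
P3: D(K, 0xB1) = 0x20.
P4: D(K, 0x1E) = 0x8D.
Blocks that differ from the original plaintext: P3.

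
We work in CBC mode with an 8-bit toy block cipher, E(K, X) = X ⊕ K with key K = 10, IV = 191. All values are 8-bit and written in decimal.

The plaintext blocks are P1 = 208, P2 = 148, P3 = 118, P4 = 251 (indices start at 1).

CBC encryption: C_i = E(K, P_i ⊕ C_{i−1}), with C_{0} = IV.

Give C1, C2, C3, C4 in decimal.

C1: P1 ⊕ 191 = 111; E(K, 111) = 101.
C2: P2 ⊕ 101 = 241; E(K, 241) = 251.
C3: P3 ⊕ 251 = 141; E(K, 141) = 135.
C4: P4 ⊕ 135 = 124; E(K, 124) = 118.

C1 = 101, C2 = 251, C3 = 135, C4 = 118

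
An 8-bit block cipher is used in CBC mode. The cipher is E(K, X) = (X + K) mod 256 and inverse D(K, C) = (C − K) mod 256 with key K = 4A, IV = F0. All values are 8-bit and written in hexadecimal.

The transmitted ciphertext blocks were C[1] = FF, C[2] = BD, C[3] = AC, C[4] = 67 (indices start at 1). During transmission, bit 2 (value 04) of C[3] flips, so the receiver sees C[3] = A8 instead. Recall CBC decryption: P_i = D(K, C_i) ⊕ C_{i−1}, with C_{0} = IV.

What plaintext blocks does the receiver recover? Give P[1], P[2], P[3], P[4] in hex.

Only C[3] changed, to A8. In CBC, a change in C_i garbles P_i and flips the same bit in P_{i+1}. Decrypting the received ciphertext:
P[1]: D(K, FF) = B5; B5 ⊕ F0 = 45.
P[2]: D(K, BD) = 73; 73 ⊕ FF = 8C.
P[3]: D(K, A8) = 5E; 5E ⊕ BD = E3.
P[4]: D(K, 67) = 1D; 1D ⊕ A8 = B5.
Blocks that differ from the original plaintext: P[3], P[4].

P[1] = 45, P[2] = 8C, P[3] = E3, P[4] = B5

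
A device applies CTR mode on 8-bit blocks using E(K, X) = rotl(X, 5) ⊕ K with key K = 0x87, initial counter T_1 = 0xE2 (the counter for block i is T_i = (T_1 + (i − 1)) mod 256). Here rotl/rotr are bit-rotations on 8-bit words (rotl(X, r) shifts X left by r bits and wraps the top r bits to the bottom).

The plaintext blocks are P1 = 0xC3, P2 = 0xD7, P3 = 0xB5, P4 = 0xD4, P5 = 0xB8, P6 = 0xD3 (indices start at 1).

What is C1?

CTR encryption: S_i = E(K, T_i) where T_i is the counter for block i; C_i = P_i ⊕ S_i.
C1: T = 0xE2, S = E(K, T) = 0xDB; 0xC3 ⊕ 0xDB = 0x18.

C1 = 0x18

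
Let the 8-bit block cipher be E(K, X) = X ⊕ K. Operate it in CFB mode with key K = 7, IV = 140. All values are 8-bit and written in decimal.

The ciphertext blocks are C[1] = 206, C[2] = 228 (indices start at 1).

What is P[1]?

CFB decryption: P_i = C_i ⊕ E(K, C_{i−1}), with C_{0} = IV.
P[1]: E(K, 140) = 139; 206 ⊕ 139 = 69.

P[1] = 69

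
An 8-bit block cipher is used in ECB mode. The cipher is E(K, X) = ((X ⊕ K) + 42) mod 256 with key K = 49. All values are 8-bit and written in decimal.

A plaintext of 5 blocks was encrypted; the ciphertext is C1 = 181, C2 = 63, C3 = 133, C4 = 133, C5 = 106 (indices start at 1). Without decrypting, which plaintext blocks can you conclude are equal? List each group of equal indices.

P3 = P4

ECB encrypts each block independently with the same key, so equal ciphertext blocks imply equal plaintext blocks.
C3 = C4 = 133, so P3 = P4.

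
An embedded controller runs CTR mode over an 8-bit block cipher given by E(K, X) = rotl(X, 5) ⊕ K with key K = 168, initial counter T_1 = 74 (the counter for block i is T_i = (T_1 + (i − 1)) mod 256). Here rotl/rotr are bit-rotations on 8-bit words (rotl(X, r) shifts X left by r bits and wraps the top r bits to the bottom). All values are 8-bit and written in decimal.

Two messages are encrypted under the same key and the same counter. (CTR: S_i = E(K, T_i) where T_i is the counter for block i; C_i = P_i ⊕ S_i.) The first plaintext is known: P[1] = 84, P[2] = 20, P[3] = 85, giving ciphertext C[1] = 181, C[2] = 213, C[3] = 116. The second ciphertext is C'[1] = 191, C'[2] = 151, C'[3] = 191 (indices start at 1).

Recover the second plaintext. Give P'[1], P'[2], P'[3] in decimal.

In CTR with a reused counter, both messages share the same keystream S_i, so C_i ⊕ C'_i = P_i ⊕ P'_i and thus P'_i = P_i ⊕ C_i ⊕ C'_i.
P'[1]: 84 ⊕ 181 ⊕ 191 = 94.
P'[2]: 20 ⊕ 213 ⊕ 151 = 86.
P'[3]: 85 ⊕ 116 ⊕ 191 = 158.

P'[1] = 94, P'[2] = 86, P'[3] = 158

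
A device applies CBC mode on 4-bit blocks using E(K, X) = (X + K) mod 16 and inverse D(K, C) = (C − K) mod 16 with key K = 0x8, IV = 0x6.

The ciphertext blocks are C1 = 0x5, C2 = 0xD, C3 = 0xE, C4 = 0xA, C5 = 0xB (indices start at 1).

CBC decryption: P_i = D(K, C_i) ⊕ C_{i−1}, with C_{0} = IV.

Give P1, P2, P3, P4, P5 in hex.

P1 = 0xB, P2 = 0x0, P3 = 0xB, P4 = 0xC, P5 = 0x9

P1: D(K, 0x5) = 0xD; 0xD ⊕ 0x6 = 0xB.
P2: D(K, 0xD) = 0x5; 0x5 ⊕ 0x5 = 0x0.
P3: D(K, 0xE) = 0x6; 0x6 ⊕ 0xD = 0xB.
P4: D(K, 0xA) = 0x2; 0x2 ⊕ 0xE = 0xC.
P5: D(K, 0xB) = 0x3; 0x3 ⊕ 0xA = 0x9.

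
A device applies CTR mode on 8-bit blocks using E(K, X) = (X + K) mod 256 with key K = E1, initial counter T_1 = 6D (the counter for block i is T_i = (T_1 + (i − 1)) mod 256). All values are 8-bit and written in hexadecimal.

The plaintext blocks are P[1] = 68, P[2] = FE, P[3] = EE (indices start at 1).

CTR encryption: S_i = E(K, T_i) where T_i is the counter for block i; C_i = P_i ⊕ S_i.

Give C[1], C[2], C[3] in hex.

C[1]: T = 6D, S = E(K, T) = 4E; 68 ⊕ 4E = 26.
C[2]: T = 6E, S = E(K, T) = 4F; FE ⊕ 4F = B1.
C[3]: T = 6F, S = E(K, T) = 50; EE ⊕ 50 = BE.

C[1] = 26, C[2] = B1, C[3] = BE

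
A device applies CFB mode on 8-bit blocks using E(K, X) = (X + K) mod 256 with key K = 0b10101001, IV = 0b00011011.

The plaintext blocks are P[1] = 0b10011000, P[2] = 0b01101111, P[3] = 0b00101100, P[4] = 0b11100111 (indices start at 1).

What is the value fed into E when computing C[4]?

CFB encryption: C_i = P_i ⊕ E(K, C_{i−1}), with C_{0} = IV.
C[1]: E(K, 0b00011011) = 0b11000100; 0b10011000 ⊕ 0b11000100 = 0b01011100.
C[2]: E(K, 0b01011100) = 0b00000101; 0b01101111 ⊕ 0b00000101 = 0b01101010.
C[3]: E(K, 0b01101010) = 0b00010011; 0b00101100 ⊕ 0b00010011 = 0b00111111.
C[4]: E(K, 0b00111111) = 0b11101000; 0b11100111 ⊕ 0b11101000 = 0b00001111.
So the input to E for block [4] is 0b00111111.

0b00111111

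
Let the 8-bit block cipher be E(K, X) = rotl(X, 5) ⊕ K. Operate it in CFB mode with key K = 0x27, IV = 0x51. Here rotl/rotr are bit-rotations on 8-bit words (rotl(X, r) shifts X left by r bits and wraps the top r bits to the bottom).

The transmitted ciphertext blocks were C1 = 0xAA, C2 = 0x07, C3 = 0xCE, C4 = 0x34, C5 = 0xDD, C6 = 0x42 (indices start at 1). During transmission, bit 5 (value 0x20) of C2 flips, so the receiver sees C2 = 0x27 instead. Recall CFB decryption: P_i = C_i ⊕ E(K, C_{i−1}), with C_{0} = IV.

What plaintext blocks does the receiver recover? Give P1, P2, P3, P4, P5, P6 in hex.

P1 = 0xA7, P2 = 0x55, P3 = 0x0D, P4 = 0xCA, P5 = 0x7C, P6 = 0xDE

Only C2 changed, to 0x27. In CFB, a change in C_i flips the same bit in P_i and garbles P_{i+1}. Decrypting the received ciphertext:
P1: E(K, 0x51) = 0x0D; 0xAA ⊕ 0x0D = 0xA7.
P2: E(K, 0xAA) = 0x72; 0x27 ⊕ 0x72 = 0x55.
P3: E(K, 0x27) = 0xC3; 0xCE ⊕ 0xC3 = 0x0D.
P4: E(K, 0xCE) = 0xFE; 0x34 ⊕ 0xFE = 0xCA.
P5: E(K, 0x34) = 0xA1; 0xDD ⊕ 0xA1 = 0x7C.
P6: E(K, 0xDD) = 0x9C; 0x42 ⊕ 0x9C = 0xDE.
Blocks that differ from the original plaintext: P2, P3.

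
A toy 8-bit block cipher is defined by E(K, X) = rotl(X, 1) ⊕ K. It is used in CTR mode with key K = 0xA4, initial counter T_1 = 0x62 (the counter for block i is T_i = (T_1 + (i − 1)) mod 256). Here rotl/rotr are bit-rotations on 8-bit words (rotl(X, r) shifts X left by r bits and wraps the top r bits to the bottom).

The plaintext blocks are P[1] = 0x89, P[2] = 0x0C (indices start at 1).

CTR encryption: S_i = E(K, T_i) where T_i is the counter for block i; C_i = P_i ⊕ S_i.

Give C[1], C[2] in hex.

C[1] = 0xE9, C[2] = 0x6E

C[1]: T = 0x62, S = E(K, T) = 0x60; 0x89 ⊕ 0x60 = 0xE9.
C[2]: T = 0x63, S = E(K, T) = 0x62; 0x0C ⊕ 0x62 = 0x6E.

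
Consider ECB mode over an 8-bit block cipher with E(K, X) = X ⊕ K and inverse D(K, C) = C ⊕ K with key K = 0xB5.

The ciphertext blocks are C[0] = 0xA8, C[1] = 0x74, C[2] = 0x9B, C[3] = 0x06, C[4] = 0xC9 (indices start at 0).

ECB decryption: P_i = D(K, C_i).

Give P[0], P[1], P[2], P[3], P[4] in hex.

P[0]: D(K, 0xA8) = 0x1D.
P[1]: D(K, 0x74) = 0xC1.
P[2]: D(K, 0x9B) = 0x2E.
P[3]: D(K, 0x06) = 0xB3.
P[4]: D(K, 0xC9) = 0x7C.

P[0] = 0x1D, P[1] = 0xC1, P[2] = 0x2E, P[3] = 0xB3, P[4] = 0x7C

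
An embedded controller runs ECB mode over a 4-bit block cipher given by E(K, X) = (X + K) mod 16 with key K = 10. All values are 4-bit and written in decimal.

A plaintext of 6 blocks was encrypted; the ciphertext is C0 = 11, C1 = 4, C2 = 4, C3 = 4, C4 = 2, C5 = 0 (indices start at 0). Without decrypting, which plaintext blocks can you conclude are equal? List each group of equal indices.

P1 = P2 = P3

ECB encrypts each block independently with the same key, so equal ciphertext blocks imply equal plaintext blocks.
C1 = C2 = C3 = 4, so P1 = P2 = P3.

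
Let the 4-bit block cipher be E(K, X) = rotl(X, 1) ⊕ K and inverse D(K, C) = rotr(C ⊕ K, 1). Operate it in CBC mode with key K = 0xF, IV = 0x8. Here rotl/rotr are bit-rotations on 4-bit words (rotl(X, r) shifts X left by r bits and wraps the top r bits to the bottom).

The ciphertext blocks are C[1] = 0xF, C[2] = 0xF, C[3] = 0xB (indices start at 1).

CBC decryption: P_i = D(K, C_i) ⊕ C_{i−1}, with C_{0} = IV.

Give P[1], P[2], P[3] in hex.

P[1]: D(K, 0xF) = 0x0; 0x0 ⊕ 0x8 = 0x8.
P[2]: D(K, 0xF) = 0x0; 0x0 ⊕ 0xF = 0xF.
P[3]: D(K, 0xB) = 0x2; 0x2 ⊕ 0xF = 0xD.

P[1] = 0x8, P[2] = 0xF, P[3] = 0xD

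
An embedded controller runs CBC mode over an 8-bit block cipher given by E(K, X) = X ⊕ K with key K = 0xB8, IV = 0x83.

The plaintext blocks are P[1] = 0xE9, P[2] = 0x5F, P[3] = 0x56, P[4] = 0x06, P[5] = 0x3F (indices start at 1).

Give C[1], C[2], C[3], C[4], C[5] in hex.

CBC encryption: C_i = E(K, P_i ⊕ C_{i−1}), with C_{0} = IV.
C[1]: P[1] ⊕ 0x83 = 0x6A; E(K, 0x6A) = 0xD2.
C[2]: P[2] ⊕ 0xD2 = 0x8D; E(K, 0x8D) = 0x35.
C[3]: P[3] ⊕ 0x35 = 0x63; E(K, 0x63) = 0xDB.
C[4]: P[4] ⊕ 0xDB = 0xDD; E(K, 0xDD) = 0x65.
C[5]: P[5] ⊕ 0x65 = 0x5A; E(K, 0x5A) = 0xE2.

C[1] = 0xD2, C[2] = 0x35, C[3] = 0xDB, C[4] = 0x65, C[5] = 0xE2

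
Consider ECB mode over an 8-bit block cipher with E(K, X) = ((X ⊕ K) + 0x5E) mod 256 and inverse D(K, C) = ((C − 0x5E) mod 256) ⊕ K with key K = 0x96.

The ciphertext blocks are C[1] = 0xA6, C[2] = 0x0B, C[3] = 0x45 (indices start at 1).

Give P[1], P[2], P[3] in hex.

ECB decryption: P_i = D(K, C_i).
P[1]: D(K, 0xA6) = 0xDE.
P[2]: D(K, 0x0B) = 0x3B.
P[3]: D(K, 0x45) = 0x71.

P[1] = 0xDE, P[2] = 0x3B, P[3] = 0x71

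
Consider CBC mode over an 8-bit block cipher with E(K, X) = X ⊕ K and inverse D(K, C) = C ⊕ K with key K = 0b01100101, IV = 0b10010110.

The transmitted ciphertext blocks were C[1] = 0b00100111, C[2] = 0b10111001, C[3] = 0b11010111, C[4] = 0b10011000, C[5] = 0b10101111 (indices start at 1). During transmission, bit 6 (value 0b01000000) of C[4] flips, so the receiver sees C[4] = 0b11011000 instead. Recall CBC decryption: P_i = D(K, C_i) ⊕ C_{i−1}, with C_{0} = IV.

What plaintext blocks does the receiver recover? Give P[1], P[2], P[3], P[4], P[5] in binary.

Only C[4] changed, to 0b11011000. In CBC, a change in C_i garbles P_i and flips the same bit in P_{i+1}. Decrypting the received ciphertext:
P[1]: D(K, 0b00100111) = 0b01000010; 0b01000010 ⊕ 0b10010110 = 0b11010100.
P[2]: D(K, 0b10111001) = 0b11011100; 0b11011100 ⊕ 0b00100111 = 0b11111011.
P[3]: D(K, 0b11010111) = 0b10110010; 0b10110010 ⊕ 0b10111001 = 0b00001011.
P[4]: D(K, 0b11011000) = 0b10111101; 0b10111101 ⊕ 0b11010111 = 0b01101010.
P[5]: D(K, 0b10101111) = 0b11001010; 0b11001010 ⊕ 0b11011000 = 0b00010010.
Blocks that differ from the original plaintext: P[4], P[5].

P[1] = 0b11010100, P[2] = 0b11111011, P[3] = 0b00001011, P[4] = 0b01101010, P[5] = 0b00010010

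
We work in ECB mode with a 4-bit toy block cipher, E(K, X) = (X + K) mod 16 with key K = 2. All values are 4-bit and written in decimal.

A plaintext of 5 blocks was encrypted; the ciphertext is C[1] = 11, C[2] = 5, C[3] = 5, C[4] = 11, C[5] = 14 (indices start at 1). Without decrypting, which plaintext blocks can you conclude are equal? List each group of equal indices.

P[1] = P[4]; P[2] = P[3]

ECB encrypts each block independently with the same key, so equal ciphertext blocks imply equal plaintext blocks.
C[1] = C[4] = 11, so P[1] = P[4].
C[2] = C[3] = 5, so P[2] = P[3].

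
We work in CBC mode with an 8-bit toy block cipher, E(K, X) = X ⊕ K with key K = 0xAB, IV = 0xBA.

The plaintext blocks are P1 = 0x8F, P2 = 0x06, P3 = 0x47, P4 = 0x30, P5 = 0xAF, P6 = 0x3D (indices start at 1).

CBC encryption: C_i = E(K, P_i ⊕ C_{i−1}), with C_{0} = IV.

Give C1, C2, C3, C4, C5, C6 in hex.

C1 = 0x9E, C2 = 0x33, C3 = 0xDF, C4 = 0x44, C5 = 0x40, C6 = 0xD6

C1: P1 ⊕ 0xBA = 0x35; E(K, 0x35) = 0x9E.
C2: P2 ⊕ 0x9E = 0x98; E(K, 0x98) = 0x33.
C3: P3 ⊕ 0x33 = 0x74; E(K, 0x74) = 0xDF.
C4: P4 ⊕ 0xDF = 0xEF; E(K, 0xEF) = 0x44.
C5: P5 ⊕ 0x44 = 0xEB; E(K, 0xEB) = 0x40.
C6: P6 ⊕ 0x40 = 0x7D; E(K, 0x7D) = 0xD6.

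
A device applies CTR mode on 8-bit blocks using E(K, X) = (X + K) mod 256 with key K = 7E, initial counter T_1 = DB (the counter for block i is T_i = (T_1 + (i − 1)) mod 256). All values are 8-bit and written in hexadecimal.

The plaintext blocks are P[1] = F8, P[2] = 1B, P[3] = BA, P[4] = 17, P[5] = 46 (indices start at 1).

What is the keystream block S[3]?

5B

CTR encryption: S_i = E(K, T_i) where T_i is the counter for block i; C_i = P_i ⊕ S_i.
C[1]: T = DB, S = E(K, T) = 59; F8 ⊕ 59 = A1.
C[2]: T = DC, S = E(K, T) = 5A; 1B ⊕ 5A = 41.
C[3]: T = DD, S = E(K, T) = 5B; BA ⊕ 5B = E1.
So S[3] = 5B.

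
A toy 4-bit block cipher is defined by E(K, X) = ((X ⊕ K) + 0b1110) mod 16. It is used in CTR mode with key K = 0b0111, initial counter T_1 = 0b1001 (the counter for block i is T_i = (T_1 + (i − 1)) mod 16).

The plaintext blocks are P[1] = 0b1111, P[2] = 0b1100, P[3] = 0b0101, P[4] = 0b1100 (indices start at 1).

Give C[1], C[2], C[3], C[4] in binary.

C[1] = 0b0011, C[2] = 0b0111, C[3] = 0b1111, C[4] = 0b0101

CTR encryption: S_i = E(K, T_i) where T_i is the counter for block i; C_i = P_i ⊕ S_i.
C[1]: T = 0b1001, S = E(K, T) = 0b1100; 0b1111 ⊕ 0b1100 = 0b0011.
C[2]: T = 0b1010, S = E(K, T) = 0b1011; 0b1100 ⊕ 0b1011 = 0b0111.
C[3]: T = 0b1011, S = E(K, T) = 0b1010; 0b0101 ⊕ 0b1010 = 0b1111.
C[4]: T = 0b1100, S = E(K, T) = 0b1001; 0b1100 ⊕ 0b1001 = 0b0101.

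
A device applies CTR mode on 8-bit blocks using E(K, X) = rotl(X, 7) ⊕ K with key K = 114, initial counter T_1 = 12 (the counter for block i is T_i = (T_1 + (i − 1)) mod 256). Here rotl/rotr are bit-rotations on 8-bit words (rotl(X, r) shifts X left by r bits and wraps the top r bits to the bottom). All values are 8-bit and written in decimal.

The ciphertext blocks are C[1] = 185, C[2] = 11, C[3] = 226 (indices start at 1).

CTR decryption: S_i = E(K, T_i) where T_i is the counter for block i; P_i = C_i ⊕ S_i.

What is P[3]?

P[3]: T = 14, S = E(K, T) = 117; 226 ⊕ 117 = 151.

P[3] = 151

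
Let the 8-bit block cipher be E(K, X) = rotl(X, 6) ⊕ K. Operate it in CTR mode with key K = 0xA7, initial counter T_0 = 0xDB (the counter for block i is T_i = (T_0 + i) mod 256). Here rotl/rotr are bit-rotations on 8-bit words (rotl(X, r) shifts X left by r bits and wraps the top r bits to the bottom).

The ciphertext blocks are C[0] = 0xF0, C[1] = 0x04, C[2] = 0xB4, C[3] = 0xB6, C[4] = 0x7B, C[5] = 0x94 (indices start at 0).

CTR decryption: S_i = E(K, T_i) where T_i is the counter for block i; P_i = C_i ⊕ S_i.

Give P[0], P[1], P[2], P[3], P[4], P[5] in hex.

P[0] = 0xA1, P[1] = 0x94, P[2] = 0x64, P[3] = 0xA6, P[4] = 0x2B, P[5] = 0x0B

P[0]: T = 0xDB, S = E(K, T) = 0x51; 0xF0 ⊕ 0x51 = 0xA1.
P[1]: T = 0xDC, S = E(K, T) = 0x90; 0x04 ⊕ 0x90 = 0x94.
P[2]: T = 0xDD, S = E(K, T) = 0xD0; 0xB4 ⊕ 0xD0 = 0x64.
P[3]: T = 0xDE, S = E(K, T) = 0x10; 0xB6 ⊕ 0x10 = 0xA6.
P[4]: T = 0xDF, S = E(K, T) = 0x50; 0x7B ⊕ 0x50 = 0x2B.
P[5]: T = 0xE0, S = E(K, T) = 0x9F; 0x94 ⊕ 0x9F = 0x0B.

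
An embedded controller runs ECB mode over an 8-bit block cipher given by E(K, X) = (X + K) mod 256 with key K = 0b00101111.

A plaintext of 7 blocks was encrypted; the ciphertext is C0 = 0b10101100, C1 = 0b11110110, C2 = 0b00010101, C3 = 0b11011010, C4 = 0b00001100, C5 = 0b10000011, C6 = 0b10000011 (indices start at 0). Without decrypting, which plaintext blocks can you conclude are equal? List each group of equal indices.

ECB encrypts each block independently with the same key, so equal ciphertext blocks imply equal plaintext blocks.
C5 = C6 = 0b10000011, so P5 = P6.

P5 = P6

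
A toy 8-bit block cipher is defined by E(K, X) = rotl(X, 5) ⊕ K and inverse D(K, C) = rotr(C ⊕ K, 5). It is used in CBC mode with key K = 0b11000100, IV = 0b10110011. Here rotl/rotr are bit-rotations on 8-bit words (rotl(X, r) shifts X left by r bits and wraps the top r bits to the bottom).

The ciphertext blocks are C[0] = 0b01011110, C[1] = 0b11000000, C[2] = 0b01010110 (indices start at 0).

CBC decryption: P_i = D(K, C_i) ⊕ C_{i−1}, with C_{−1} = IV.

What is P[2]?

P[2]: D(K, 0b01010110) = 0b10010100; 0b10010100 ⊕ 0b11000000 = 0b01010100.

P[2] = 0b01010100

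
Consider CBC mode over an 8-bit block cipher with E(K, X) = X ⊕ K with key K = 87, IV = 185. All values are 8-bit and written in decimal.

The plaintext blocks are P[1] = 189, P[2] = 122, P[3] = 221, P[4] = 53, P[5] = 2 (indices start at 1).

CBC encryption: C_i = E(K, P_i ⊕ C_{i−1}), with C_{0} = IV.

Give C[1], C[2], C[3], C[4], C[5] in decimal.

C[1]: P[1] ⊕ 185 = 4; E(K, 4) = 83.
C[2]: P[2] ⊕ 83 = 41; E(K, 41) = 126.
C[3]: P[3] ⊕ 126 = 163; E(K, 163) = 244.
C[4]: P[4] ⊕ 244 = 193; E(K, 193) = 150.
C[5]: P[5] ⊕ 150 = 148; E(K, 148) = 195.

C[1] = 83, C[2] = 126, C[3] = 244, C[4] = 150, C[5] = 195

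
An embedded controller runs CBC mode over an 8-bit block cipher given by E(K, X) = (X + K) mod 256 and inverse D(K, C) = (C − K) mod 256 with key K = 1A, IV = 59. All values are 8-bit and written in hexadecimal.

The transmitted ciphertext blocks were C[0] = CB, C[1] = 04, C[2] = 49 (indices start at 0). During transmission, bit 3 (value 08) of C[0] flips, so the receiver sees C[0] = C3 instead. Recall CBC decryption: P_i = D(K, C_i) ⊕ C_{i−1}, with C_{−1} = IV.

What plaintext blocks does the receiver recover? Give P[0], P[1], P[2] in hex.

P[0] = F0, P[1] = 29, P[2] = 2B

Only C[0] changed, to C3. In CBC, a change in C_i garbles P_i and flips the same bit in P_{i+1}. Decrypting the received ciphertext:
P[0]: D(K, C3) = A9; A9 ⊕ 59 = F0.
P[1]: D(K, 04) = EA; EA ⊕ C3 = 29.
P[2]: D(K, 49) = 2F; 2F ⊕ 04 = 2B.
Blocks that differ from the original plaintext: P[0], P[1].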